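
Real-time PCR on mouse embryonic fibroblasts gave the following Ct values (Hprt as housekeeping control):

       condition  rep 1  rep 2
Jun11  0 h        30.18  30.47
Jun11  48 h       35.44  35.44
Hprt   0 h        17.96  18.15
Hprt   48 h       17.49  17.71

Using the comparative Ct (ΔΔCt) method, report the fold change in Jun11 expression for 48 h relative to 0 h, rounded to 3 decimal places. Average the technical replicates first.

Mean Ct: Jun11 0 h 30.325; Jun11 48 h 35.440; Hprt 0 h 18.055; Hprt 48 h 17.600
ΔCt(0 h) = 30.325 − 18.055 = 12.270
ΔCt(48 h) = 35.440 − 17.600 = 17.840
ΔΔCt = 17.840 − 12.270 = 5.570
Fold change = 2^(−5.570) = 0.0211

0.021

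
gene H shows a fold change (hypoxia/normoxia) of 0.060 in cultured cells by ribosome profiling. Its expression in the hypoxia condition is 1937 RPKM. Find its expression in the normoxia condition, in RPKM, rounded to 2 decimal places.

32283.33

normoxia expression = 1937 / 0.060 = 32283.33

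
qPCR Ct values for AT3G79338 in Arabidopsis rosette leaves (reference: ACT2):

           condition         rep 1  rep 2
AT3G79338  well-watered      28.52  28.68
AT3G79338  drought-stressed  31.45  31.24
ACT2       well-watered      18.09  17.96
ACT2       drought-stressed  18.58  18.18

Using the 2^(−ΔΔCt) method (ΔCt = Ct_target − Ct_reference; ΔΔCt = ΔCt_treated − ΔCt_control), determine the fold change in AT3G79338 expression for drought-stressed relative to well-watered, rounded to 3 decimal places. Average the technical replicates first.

Mean Ct: AT3G79338 well-watered 28.600; AT3G79338 drought-stressed 31.345; ACT2 well-watered 18.025; ACT2 drought-stressed 18.380
ΔCt(well-watered) = 28.600 − 18.025 = 10.575
ΔCt(drought-stressed) = 31.345 − 18.380 = 12.965
ΔΔCt = 12.965 − 10.575 = 2.390
Fold change = 2^(−2.390) = 0.1908

0.191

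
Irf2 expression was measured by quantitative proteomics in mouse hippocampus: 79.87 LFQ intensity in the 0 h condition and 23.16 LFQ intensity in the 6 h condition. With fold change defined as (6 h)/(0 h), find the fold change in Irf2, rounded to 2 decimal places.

0.29

Fold change = 23.16 / 79.87 = 0.290
Irf2 is downregulated.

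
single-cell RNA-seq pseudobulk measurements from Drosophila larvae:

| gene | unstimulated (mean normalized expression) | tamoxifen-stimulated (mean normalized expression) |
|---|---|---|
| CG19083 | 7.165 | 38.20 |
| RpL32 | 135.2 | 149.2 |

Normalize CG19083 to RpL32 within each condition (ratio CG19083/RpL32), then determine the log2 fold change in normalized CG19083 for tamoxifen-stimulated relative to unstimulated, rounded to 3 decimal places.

2.272

CG19083/RpL32 (unstimulated) = 7.165 / 135.2 = 0.052996
CG19083/RpL32 (tamoxifen-stimulated) = 38.20 / 149.2 = 0.25603
Fold change = 0.25603 / 0.052996 = 4.8312
log2(4.8312) = 2.2724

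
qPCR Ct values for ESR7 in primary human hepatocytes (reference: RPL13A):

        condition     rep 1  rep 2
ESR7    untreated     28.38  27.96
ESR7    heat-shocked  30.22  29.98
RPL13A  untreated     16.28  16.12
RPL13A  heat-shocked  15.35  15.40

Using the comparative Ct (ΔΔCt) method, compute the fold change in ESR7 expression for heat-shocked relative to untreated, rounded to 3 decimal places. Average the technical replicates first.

Mean Ct: ESR7 untreated 28.170; ESR7 heat-shocked 30.100; RPL13A untreated 16.200; RPL13A heat-shocked 15.375
ΔCt(untreated) = 28.170 − 16.200 = 11.970
ΔCt(heat-shocked) = 30.100 − 15.375 = 14.725
ΔΔCt = 14.725 − 11.970 = 2.755
Fold change = 2^(−2.755) = 0.1481

0.148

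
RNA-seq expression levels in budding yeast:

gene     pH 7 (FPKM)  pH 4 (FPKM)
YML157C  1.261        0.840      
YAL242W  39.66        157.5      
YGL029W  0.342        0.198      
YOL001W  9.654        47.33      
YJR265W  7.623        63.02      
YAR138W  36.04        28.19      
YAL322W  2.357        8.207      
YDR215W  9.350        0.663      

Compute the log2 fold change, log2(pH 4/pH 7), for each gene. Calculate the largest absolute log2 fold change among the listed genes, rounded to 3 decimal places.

3.818

log2(0.840/1.261) = -0.586  (YML157C)
log2(157.5/39.66) = 1.990  (YAL242W)
log2(0.198/0.342) = -0.788  (YGL029W)
log2(47.33/9.654) = 2.294  (YOL001W)
log2(63.02/7.623) = 3.047  (YJR265W)
log2(28.19/36.04) = -0.354  (YAR138W)
log2(8.207/2.357) = 1.800  (YAL322W)
log2(0.663/9.350) = -3.818  (YDR215W)
The largest magnitude belongs to YDR215W.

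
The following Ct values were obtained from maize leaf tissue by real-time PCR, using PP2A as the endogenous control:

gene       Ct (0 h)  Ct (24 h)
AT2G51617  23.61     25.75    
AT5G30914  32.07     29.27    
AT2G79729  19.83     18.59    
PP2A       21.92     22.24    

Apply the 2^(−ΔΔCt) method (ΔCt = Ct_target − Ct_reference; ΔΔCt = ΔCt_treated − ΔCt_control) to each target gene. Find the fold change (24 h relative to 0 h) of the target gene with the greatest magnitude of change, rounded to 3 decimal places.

8.694

AT2G51617: ΔΔCt = (25.75−22.24) − (23.61−21.92) = 3.51 − 1.69 = 1.82; fold change = 2^-1.82 = 0.283
AT5G30914: ΔΔCt = (29.27−22.24) − (32.07−21.92) = 7.03 − 10.15 = -3.12; fold change = 2^3.12 = 8.694
AT2G79729: ΔΔCt = (18.59−22.24) − (19.83−21.92) = -3.65 − (-2.09) = -1.56; fold change = 2^1.56 = 2.949
AT5G30914 has the largest |ΔΔCt| = 3.12.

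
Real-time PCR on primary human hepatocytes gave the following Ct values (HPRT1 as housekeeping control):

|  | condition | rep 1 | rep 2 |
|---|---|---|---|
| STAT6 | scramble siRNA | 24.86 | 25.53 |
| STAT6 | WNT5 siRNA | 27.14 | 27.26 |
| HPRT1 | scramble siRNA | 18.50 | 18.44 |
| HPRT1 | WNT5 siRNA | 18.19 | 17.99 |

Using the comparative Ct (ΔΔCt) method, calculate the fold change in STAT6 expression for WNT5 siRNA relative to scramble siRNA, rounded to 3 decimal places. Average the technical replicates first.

0.191

Mean Ct: STAT6 scramble siRNA 25.195; STAT6 WNT5 siRNA 27.200; HPRT1 scramble siRNA 18.470; HPRT1 WNT5 siRNA 18.090
ΔCt(scramble siRNA) = 25.195 − 18.470 = 6.725
ΔCt(WNT5 siRNA) = 27.200 − 18.090 = 9.110
ΔΔCt = 9.110 − 6.725 = 2.385
Fold change = 2^(−2.385) = 0.1914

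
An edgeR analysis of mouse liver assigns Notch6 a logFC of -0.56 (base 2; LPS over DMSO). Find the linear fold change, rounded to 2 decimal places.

0.68

Fold change = 2^(-0.56) = 0.678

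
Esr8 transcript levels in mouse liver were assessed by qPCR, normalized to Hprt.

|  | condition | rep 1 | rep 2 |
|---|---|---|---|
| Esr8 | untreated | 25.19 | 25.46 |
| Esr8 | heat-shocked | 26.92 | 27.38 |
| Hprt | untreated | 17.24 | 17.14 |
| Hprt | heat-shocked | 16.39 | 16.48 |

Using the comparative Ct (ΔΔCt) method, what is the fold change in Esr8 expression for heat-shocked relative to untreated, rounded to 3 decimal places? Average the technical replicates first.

Mean Ct: Esr8 untreated 25.325; Esr8 heat-shocked 27.150; Hprt untreated 17.190; Hprt heat-shocked 16.435
ΔCt(untreated) = 25.325 − 17.190 = 8.135
ΔCt(heat-shocked) = 27.150 − 16.435 = 10.715
ΔΔCt = 10.715 − 8.135 = 2.580
Fold change = 2^(−2.580) = 0.1672

0.167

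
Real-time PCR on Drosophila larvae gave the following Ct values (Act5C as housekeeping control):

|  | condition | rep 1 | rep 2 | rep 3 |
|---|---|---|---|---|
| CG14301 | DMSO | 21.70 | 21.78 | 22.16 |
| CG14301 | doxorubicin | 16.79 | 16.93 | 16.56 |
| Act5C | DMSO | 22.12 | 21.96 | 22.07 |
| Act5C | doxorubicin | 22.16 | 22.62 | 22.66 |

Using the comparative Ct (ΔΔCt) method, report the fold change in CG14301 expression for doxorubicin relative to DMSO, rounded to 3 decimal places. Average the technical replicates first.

Mean Ct: CG14301 DMSO 21.880; CG14301 doxorubicin 16.760; Act5C DMSO 22.050; Act5C doxorubicin 22.480
ΔCt(DMSO) = 21.880 − 22.050 = -0.170
ΔCt(doxorubicin) = 16.760 − 22.480 = -5.720
ΔΔCt = -5.720 − (-0.170) = -5.550
Fold change = 2^(−(-5.550)) = 2^5.550 = 46.8507

46.851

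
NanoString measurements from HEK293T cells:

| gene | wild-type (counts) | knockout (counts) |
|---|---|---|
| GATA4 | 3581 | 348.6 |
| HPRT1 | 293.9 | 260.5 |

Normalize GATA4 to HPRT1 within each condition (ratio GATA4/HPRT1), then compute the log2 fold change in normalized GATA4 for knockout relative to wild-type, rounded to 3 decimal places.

-3.187

GATA4/HPRT1 (wild-type) = 3581 / 293.9 = 12.184
GATA4/HPRT1 (knockout) = 348.6 / 260.5 = 1.3382
Fold change = 1.3382 / 12.184 = 0.1098
log2(0.1098) = -3.1867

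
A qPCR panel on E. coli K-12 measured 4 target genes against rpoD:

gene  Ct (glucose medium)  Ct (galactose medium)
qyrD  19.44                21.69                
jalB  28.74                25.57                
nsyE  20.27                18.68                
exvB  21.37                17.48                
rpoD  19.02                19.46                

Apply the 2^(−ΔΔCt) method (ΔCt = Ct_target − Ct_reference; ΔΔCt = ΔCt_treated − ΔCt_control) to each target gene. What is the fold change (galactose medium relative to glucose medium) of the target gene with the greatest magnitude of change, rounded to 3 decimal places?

qyrD: ΔΔCt = (21.69−19.46) − (19.44−19.02) = 2.23 − 0.42 = 1.81; fold change = 2^-1.81 = 0.285
jalB: ΔΔCt = (25.57−19.46) − (28.74−19.02) = 6.11 − 9.72 = -3.61; fold change = 2^3.61 = 12.210
nsyE: ΔΔCt = (18.68−19.46) − (20.27−19.02) = -0.78 − 1.25 = -2.03; fold change = 2^2.03 = 4.084
exvB: ΔΔCt = (17.48−19.46) − (21.37−19.02) = -1.98 − 2.35 = -4.33; fold change = 2^4.33 = 20.112
exvB has the largest |ΔΔCt| = 4.33.

20.112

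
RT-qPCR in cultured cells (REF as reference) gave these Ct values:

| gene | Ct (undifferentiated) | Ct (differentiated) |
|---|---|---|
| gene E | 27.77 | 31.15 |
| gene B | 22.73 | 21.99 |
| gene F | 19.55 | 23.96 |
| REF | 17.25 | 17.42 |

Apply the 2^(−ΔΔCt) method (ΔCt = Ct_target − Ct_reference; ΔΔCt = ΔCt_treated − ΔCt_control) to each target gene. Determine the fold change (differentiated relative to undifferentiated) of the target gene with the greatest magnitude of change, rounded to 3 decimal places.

0.053

gene E: ΔΔCt = (31.15−17.42) − (27.77−17.25) = 13.73 − 10.52 = 3.21; fold change = 2^-3.21 = 0.108
gene B: ΔΔCt = (21.99−17.42) − (22.73−17.25) = 4.57 − 5.48 = -0.91; fold change = 2^0.91 = 1.879
gene F: ΔΔCt = (23.96−17.42) − (19.55−17.25) = 6.54 − 2.30 = 4.24; fold change = 2^-4.24 = 0.053
gene F has the largest |ΔΔCt| = 4.24.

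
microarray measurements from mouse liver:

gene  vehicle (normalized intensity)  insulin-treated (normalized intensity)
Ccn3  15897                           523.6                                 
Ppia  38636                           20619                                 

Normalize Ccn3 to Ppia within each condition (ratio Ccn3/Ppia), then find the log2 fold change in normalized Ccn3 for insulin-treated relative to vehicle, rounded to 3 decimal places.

Ccn3/Ppia (vehicle) = 15897 / 38636 = 0.41146
Ccn3/Ppia (insulin-treated) = 523.6 / 20619 = 0.025394
Fold change = 0.025394 / 0.41146 = 0.0617
log2(0.0617) = -4.0182

-4.018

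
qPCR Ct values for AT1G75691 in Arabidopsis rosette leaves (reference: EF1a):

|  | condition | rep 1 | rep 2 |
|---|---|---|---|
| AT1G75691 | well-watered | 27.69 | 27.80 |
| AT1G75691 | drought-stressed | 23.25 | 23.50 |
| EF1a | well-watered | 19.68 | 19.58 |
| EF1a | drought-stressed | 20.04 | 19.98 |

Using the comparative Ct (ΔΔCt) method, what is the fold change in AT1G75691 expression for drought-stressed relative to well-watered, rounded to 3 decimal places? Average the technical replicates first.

26.909

Mean Ct: AT1G75691 well-watered 27.745; AT1G75691 drought-stressed 23.375; EF1a well-watered 19.630; EF1a drought-stressed 20.010
ΔCt(well-watered) = 27.745 − 19.630 = 8.115
ΔCt(drought-stressed) = 23.375 − 20.010 = 3.365
ΔΔCt = 3.365 − 8.115 = -4.750
Fold change = 2^(−(-4.750)) = 2^4.750 = 26.9087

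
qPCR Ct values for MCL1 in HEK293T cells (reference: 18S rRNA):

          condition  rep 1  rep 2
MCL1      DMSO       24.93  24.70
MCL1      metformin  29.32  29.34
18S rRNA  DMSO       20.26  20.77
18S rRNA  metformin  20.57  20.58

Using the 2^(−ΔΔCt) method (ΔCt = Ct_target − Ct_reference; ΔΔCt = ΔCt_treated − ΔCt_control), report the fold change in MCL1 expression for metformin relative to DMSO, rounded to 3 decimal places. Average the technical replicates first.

0.046

Mean Ct: MCL1 DMSO 24.815; MCL1 metformin 29.330; 18S rRNA DMSO 20.515; 18S rRNA metformin 20.575
ΔCt(DMSO) = 24.815 − 20.515 = 4.300
ΔCt(metformin) = 29.330 − 20.575 = 8.755
ΔΔCt = 8.755 − 4.300 = 4.455
Fold change = 2^(−4.455) = 0.0456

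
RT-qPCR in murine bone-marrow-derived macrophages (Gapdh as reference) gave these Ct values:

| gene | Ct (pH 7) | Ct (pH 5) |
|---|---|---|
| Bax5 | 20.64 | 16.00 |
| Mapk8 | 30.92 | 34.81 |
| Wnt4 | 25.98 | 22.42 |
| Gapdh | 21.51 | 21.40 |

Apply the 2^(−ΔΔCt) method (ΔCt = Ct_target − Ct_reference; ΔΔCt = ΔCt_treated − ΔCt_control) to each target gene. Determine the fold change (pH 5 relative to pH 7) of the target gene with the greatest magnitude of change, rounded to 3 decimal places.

Bax5: ΔΔCt = (16.00−21.40) − (20.64−21.51) = -5.40 − (-0.87) = -4.53; fold change = 2^4.53 = 23.103
Mapk8: ΔΔCt = (34.81−21.40) − (30.92−21.51) = 13.41 − 9.41 = 4.00; fold change = 2^-4.00 = 0.062
Wnt4: ΔΔCt = (22.42−21.40) − (25.98−21.51) = 1.02 − 4.47 = -3.45; fold change = 2^3.45 = 10.928
Bax5 has the largest |ΔΔCt| = 4.53.

23.103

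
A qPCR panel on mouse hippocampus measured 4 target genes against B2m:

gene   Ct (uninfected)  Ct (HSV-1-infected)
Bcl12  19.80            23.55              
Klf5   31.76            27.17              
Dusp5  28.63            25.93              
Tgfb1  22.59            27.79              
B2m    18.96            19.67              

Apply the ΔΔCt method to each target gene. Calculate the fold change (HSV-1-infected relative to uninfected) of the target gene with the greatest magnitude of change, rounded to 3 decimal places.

Bcl12: ΔΔCt = (23.55−19.67) − (19.80−18.96) = 3.88 − 0.84 = 3.04; fold change = 2^-3.04 = 0.122
Klf5: ΔΔCt = (27.17−19.67) − (31.76−18.96) = 7.50 − 12.80 = -5.30; fold change = 2^5.30 = 39.397
Dusp5: ΔΔCt = (25.93−19.67) − (28.63−18.96) = 6.26 − 9.67 = -3.41; fold change = 2^3.41 = 10.629
Tgfb1: ΔΔCt = (27.79−19.67) − (22.59−18.96) = 8.12 − 3.63 = 4.49; fold change = 2^-4.49 = 0.045
Klf5 has the largest |ΔΔCt| = 5.30.

39.397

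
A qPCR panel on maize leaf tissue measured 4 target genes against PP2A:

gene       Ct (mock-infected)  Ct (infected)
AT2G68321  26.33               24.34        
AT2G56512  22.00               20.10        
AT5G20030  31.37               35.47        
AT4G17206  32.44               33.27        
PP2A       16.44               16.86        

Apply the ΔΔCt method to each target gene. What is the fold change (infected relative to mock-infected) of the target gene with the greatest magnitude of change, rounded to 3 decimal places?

0.078

AT2G68321: ΔΔCt = (24.34−16.86) − (26.33−16.44) = 7.48 − 9.89 = -2.41; fold change = 2^2.41 = 5.315
AT2G56512: ΔΔCt = (20.10−16.86) − (22.00−16.44) = 3.24 − 5.56 = -2.32; fold change = 2^2.32 = 4.993
AT5G20030: ΔΔCt = (35.47−16.86) − (31.37−16.44) = 18.61 − 14.93 = 3.68; fold change = 2^-3.68 = 0.078
AT4G17206: ΔΔCt = (33.27−16.86) − (32.44−16.44) = 16.41 − 16.00 = 0.41; fold change = 2^-0.41 = 0.753
AT5G20030 has the largest |ΔΔCt| = 3.68.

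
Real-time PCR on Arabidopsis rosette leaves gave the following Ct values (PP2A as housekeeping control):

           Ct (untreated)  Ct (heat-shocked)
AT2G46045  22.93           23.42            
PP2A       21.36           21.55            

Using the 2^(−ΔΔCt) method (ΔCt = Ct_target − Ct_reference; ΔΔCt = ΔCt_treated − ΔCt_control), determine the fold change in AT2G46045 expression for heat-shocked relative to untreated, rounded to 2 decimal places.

0.81

ΔCt(untreated) = 22.930 − 21.360 = 1.570
ΔCt(heat-shocked) = 23.420 − 21.550 = 1.870
ΔΔCt = 1.870 − 1.570 = 0.300
Fold change = 2^(−0.300) = 0.812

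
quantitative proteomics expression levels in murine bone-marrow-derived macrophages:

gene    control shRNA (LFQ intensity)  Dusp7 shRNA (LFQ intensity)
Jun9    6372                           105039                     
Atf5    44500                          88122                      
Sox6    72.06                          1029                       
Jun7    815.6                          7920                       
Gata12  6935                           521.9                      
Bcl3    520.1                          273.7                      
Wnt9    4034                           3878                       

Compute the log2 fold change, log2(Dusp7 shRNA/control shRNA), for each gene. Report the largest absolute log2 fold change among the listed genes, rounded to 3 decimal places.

log2(105039/6372) = 4.043  (Jun9)
log2(88122/44500) = 0.986  (Atf5)
log2(1029/72.06) = 3.836  (Sox6)
log2(7920/815.6) = 3.280  (Jun7)
log2(521.9/6935) = -3.732  (Gata12)
log2(273.7/520.1) = -0.926  (Bcl3)
log2(3878/4034) = -0.057  (Wnt9)
The largest magnitude belongs to Jun9.

4.043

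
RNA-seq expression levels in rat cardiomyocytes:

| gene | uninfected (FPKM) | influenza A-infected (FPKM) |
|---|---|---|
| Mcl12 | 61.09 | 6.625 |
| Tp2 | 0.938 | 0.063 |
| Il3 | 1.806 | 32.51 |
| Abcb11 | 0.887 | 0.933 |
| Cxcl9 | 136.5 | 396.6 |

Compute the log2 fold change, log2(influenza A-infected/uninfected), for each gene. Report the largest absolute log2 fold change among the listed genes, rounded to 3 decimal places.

4.170

log2(6.625/61.09) = -3.205  (Mcl12)
log2(0.063/0.938) = -3.896  (Tp2)
log2(32.51/1.806) = 4.170  (Il3)
log2(0.933/0.887) = 0.073  (Abcb11)
log2(396.6/136.5) = 1.539  (Cxcl9)
The largest magnitude belongs to Il3.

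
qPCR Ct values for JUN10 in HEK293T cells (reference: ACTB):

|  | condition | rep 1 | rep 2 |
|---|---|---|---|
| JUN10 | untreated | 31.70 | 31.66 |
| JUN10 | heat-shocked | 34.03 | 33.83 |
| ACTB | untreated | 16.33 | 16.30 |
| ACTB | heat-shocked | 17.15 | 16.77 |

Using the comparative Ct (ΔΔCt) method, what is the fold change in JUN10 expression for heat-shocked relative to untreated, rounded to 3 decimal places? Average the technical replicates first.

0.329

Mean Ct: JUN10 untreated 31.680; JUN10 heat-shocked 33.930; ACTB untreated 16.315; ACTB heat-shocked 16.960
ΔCt(untreated) = 31.680 − 16.315 = 15.365
ΔCt(heat-shocked) = 33.930 − 16.960 = 16.970
ΔΔCt = 16.970 − 15.365 = 1.605
Fold change = 2^(−1.605) = 0.3287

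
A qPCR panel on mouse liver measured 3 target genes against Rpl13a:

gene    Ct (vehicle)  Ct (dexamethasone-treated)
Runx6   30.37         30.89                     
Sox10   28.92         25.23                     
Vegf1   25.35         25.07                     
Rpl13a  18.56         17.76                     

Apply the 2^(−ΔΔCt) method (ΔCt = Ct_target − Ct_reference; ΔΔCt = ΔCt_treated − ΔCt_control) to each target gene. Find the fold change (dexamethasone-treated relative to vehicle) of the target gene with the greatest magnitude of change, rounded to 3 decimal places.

Runx6: ΔΔCt = (30.89−17.76) − (30.37−18.56) = 13.13 − 11.81 = 1.32; fold change = 2^-1.32 = 0.401
Sox10: ΔΔCt = (25.23−17.76) − (28.92−18.56) = 7.47 − 10.36 = -2.89; fold change = 2^2.89 = 7.413
Vegf1: ΔΔCt = (25.07−17.76) − (25.35−18.56) = 7.31 − 6.79 = 0.52; fold change = 2^-0.52 = 0.697
Sox10 has the largest |ΔΔCt| = 2.89.

7.413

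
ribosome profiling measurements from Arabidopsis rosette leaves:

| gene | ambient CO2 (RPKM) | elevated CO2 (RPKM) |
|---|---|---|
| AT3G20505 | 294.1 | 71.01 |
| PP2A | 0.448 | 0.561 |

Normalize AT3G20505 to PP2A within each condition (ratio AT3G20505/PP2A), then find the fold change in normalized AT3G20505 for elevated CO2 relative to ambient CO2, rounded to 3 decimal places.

AT3G20505/PP2A (ambient CO2) = 294.1 / 0.448 = 656.47
AT3G20505/PP2A (elevated CO2) = 71.01 / 0.561 = 126.58
Fold change = 126.58 / 656.47 = 0.1928

0.193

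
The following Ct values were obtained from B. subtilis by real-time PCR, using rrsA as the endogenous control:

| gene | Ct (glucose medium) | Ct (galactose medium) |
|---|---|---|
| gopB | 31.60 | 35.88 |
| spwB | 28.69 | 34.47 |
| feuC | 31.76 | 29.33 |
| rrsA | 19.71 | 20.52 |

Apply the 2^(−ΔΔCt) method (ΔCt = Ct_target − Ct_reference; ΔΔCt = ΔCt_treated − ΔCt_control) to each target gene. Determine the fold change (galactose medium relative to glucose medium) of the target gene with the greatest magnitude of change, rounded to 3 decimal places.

gopB: ΔΔCt = (35.88−20.52) − (31.60−19.71) = 15.36 − 11.89 = 3.47; fold change = 2^-3.47 = 0.090
spwB: ΔΔCt = (34.47−20.52) − (28.69−19.71) = 13.95 − 8.98 = 4.97; fold change = 2^-4.97 = 0.032
feuC: ΔΔCt = (29.33−20.52) − (31.76−19.71) = 8.81 − 12.05 = -3.24; fold change = 2^3.24 = 9.448
spwB has the largest |ΔΔCt| = 4.97.

0.032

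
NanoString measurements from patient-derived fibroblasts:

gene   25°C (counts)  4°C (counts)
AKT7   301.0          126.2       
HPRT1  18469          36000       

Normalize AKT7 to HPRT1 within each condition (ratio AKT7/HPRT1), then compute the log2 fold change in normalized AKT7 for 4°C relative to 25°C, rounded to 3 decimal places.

-2.217

AKT7/HPRT1 (25°C) = 301.0 / 18469 = 0.016298
AKT7/HPRT1 (4°C) = 126.2 / 36000 = 0.0035056
Fold change = 0.0035056 / 0.016298 = 0.2151
log2(0.2151) = -2.2169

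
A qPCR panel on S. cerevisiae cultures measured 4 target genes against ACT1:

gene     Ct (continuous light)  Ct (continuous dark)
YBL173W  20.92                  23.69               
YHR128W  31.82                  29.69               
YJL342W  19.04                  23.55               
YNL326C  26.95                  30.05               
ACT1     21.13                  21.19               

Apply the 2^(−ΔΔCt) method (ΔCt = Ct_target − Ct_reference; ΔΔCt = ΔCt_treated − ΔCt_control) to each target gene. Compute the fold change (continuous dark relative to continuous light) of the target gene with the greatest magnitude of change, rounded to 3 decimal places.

0.046

YBL173W: ΔΔCt = (23.69−21.19) − (20.92−21.13) = 2.50 − (-0.21) = 2.71; fold change = 2^-2.71 = 0.153
YHR128W: ΔΔCt = (29.69−21.19) − (31.82−21.13) = 8.50 − 10.69 = -2.19; fold change = 2^2.19 = 4.563
YJL342W: ΔΔCt = (23.55−21.19) − (19.04−21.13) = 2.36 − (-2.09) = 4.45; fold change = 2^-4.45 = 0.046
YNL326C: ΔΔCt = (30.05−21.19) − (26.95−21.13) = 8.86 − 5.82 = 3.04; fold change = 2^-3.04 = 0.122
YJL342W has the largest |ΔΔCt| = 4.45.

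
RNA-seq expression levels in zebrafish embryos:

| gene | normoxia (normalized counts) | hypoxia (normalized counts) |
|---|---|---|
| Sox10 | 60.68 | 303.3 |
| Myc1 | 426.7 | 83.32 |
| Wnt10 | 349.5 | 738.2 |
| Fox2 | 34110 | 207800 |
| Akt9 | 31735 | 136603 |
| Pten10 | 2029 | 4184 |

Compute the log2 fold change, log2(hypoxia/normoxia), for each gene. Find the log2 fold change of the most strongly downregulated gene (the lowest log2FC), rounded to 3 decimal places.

log2(303.3/60.68) = 2.321  (Sox10)
log2(83.32/426.7) = -2.356  (Myc1)
log2(738.2/349.5) = 1.079  (Wnt10)
log2(207800/34110) = 2.607  (Fox2)
log2(136603/31735) = 2.106  (Akt9)
log2(4184/2029) = 1.044  (Pten10)
Myc1 is most strongly downregulated.

-2.356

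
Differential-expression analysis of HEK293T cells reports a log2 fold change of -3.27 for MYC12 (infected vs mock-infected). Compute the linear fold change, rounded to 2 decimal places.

0.10

Fold change = 2^(-3.27) = 0.104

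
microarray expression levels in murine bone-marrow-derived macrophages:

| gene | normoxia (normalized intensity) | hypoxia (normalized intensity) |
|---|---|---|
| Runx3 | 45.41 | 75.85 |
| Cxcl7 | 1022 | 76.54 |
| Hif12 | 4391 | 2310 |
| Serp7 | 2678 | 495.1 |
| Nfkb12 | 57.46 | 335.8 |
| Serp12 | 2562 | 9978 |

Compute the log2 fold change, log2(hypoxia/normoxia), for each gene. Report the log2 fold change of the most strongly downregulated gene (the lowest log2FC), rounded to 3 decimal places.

log2(75.85/45.41) = 0.740  (Runx3)
log2(76.54/1022) = -3.739  (Cxcl7)
log2(2310/4391) = -0.927  (Hif12)
log2(495.1/2678) = -2.435  (Serp7)
log2(335.8/57.46) = 2.547  (Nfkb12)
log2(9978/2562) = 1.961  (Serp12)
Cxcl7 is most strongly downregulated.

-3.739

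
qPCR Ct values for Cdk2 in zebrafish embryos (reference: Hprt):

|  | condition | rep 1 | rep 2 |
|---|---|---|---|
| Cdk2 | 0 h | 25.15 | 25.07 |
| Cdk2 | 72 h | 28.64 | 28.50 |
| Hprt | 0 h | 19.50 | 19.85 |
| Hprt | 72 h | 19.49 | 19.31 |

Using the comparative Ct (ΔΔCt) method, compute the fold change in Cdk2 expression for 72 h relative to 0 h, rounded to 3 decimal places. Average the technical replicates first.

0.075

Mean Ct: Cdk2 0 h 25.110; Cdk2 72 h 28.570; Hprt 0 h 19.675; Hprt 72 h 19.400
ΔCt(0 h) = 25.110 − 19.675 = 5.435
ΔCt(72 h) = 28.570 − 19.400 = 9.170
ΔΔCt = 9.170 − 5.435 = 3.735
Fold change = 2^(−3.735) = 0.0751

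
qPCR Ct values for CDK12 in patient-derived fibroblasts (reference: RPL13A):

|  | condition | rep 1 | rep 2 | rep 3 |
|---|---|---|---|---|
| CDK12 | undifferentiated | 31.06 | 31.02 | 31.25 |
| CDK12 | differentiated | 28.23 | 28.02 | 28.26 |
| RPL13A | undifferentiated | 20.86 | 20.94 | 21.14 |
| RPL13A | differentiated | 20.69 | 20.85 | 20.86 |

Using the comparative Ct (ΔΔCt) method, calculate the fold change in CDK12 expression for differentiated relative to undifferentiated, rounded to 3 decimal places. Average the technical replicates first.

6.774

Mean Ct: CDK12 undifferentiated 31.110; CDK12 differentiated 28.170; RPL13A undifferentiated 20.980; RPL13A differentiated 20.800
ΔCt(undifferentiated) = 31.110 − 20.980 = 10.130
ΔCt(differentiated) = 28.170 − 20.800 = 7.370
ΔΔCt = 7.370 − 10.130 = -2.760
Fold change = 2^(−(-2.760)) = 2^2.760 = 6.7740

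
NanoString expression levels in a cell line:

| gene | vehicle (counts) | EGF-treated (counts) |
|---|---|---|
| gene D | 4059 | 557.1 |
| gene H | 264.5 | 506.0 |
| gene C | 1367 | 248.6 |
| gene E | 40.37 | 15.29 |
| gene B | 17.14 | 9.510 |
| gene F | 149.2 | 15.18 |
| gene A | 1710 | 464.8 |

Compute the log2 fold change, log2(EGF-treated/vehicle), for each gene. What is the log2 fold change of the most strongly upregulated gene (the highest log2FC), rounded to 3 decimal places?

0.936

log2(557.1/4059) = -2.865  (gene D)
log2(506.0/264.5) = 0.936  (gene H)
log2(248.6/1367) = -2.459  (gene C)
log2(15.29/40.37) = -1.401  (gene E)
log2(9.510/17.14) = -0.850  (gene B)
log2(15.18/149.2) = -3.297  (gene F)
log2(464.8/1710) = -1.879  (gene A)
gene H is most strongly upregulated.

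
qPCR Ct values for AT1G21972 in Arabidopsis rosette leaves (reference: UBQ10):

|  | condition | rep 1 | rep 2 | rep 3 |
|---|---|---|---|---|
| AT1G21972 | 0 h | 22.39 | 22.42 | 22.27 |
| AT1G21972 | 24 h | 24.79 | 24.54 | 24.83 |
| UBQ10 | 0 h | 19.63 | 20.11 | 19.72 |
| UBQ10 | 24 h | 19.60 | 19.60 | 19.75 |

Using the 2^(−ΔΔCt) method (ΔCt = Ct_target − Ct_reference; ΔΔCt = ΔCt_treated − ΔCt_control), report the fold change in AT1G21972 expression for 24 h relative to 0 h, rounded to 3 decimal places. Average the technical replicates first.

0.173

Mean Ct: AT1G21972 0 h 22.360; AT1G21972 24 h 24.720; UBQ10 0 h 19.820; UBQ10 24 h 19.650
ΔCt(0 h) = 22.360 − 19.820 = 2.540
ΔCt(24 h) = 24.720 − 19.650 = 5.070
ΔΔCt = 5.070 − 2.540 = 2.530
Fold change = 2^(−2.530) = 0.1731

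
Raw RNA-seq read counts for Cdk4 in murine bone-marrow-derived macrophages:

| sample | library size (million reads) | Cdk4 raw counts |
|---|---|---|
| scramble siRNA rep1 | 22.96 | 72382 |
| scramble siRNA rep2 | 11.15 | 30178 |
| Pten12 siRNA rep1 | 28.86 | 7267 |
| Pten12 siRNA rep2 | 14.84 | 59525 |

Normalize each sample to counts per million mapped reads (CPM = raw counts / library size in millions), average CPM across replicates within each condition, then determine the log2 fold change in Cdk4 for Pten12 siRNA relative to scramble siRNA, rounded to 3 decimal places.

CPM(scramble siRNA rep1) = 72382 / 22.96 = 3152.5261
CPM(scramble siRNA rep2) = 30178 / 11.15 = 2706.5471
CPM(Pten12 siRNA rep1) = 7267 / 28.86 = 251.8018
CPM(Pten12 siRNA rep2) = 59525 / 14.84 = 4011.1186
mean CPM(scramble siRNA) = 2929.5366; mean CPM(Pten12 siRNA) = 2131.4602
Fold change = 2131.4602 / 2929.5366 = 0.72758
log2(0.72758) = -0.4588

-0.459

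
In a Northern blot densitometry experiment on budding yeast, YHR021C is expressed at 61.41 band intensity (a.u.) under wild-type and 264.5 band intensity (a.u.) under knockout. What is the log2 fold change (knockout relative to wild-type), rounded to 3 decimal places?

2.107

Fold change = 264.5 / 61.41 = 4.3071
log2(4.3071) = 2.1067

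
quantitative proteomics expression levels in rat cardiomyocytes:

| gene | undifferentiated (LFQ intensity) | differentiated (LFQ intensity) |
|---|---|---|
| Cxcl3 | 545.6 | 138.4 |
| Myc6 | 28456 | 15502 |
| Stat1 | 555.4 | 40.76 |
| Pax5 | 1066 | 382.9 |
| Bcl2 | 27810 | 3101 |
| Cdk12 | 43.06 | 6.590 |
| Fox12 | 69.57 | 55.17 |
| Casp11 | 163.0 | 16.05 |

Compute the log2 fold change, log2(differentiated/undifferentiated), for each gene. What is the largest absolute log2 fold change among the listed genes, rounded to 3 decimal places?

log2(138.4/545.6) = -1.979  (Cxcl3)
log2(15502/28456) = -0.876  (Myc6)
log2(40.76/555.4) = -3.768  (Stat1)
log2(382.9/1066) = -1.477  (Pax5)
log2(3101/27810) = -3.165  (Bcl2)
log2(6.590/43.06) = -2.708  (Cdk12)
log2(55.17/69.57) = -0.335  (Fox12)
log2(16.05/163.0) = -3.344  (Casp11)
The largest magnitude belongs to Stat1.

3.768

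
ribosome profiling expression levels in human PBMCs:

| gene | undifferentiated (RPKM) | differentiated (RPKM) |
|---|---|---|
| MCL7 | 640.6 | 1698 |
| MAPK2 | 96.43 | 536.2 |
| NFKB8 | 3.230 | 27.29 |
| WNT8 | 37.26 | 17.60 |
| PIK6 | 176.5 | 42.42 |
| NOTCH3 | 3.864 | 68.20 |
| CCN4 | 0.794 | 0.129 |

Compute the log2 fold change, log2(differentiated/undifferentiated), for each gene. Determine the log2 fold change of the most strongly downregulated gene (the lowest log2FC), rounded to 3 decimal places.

-2.622

log2(1698/640.6) = 1.406  (MCL7)
log2(536.2/96.43) = 2.475  (MAPK2)
log2(27.29/3.230) = 3.079  (NFKB8)
log2(17.60/37.26) = -1.082  (WNT8)
log2(42.42/176.5) = -2.057  (PIK6)
log2(68.20/3.864) = 4.142  (NOTCH3)
log2(0.129/0.794) = -2.622  (CCN4)
CCN4 is most strongly downregulated.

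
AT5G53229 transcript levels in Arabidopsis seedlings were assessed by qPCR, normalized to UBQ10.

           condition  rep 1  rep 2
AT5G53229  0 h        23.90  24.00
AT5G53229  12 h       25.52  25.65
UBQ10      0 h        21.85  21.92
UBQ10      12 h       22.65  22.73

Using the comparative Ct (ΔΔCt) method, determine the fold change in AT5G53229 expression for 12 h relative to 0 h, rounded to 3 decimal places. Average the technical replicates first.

Mean Ct: AT5G53229 0 h 23.950; AT5G53229 12 h 25.585; UBQ10 0 h 21.885; UBQ10 12 h 22.690
ΔCt(0 h) = 23.950 − 21.885 = 2.065
ΔCt(12 h) = 25.585 − 22.690 = 2.895
ΔΔCt = 2.895 − 2.065 = 0.830
Fold change = 2^(−0.830) = 0.5625

0.563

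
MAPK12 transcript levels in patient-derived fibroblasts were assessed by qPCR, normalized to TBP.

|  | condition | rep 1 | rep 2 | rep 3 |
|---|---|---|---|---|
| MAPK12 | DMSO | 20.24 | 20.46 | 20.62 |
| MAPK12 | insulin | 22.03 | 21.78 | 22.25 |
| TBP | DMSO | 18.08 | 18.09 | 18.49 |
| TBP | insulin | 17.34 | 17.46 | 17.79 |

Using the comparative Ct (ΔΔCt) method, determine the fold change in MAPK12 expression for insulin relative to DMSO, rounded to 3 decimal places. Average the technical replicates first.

0.207

Mean Ct: MAPK12 DMSO 20.440; MAPK12 insulin 22.020; TBP DMSO 18.220; TBP insulin 17.530
ΔCt(DMSO) = 20.440 − 18.220 = 2.220
ΔCt(insulin) = 22.020 − 17.530 = 4.490
ΔΔCt = 4.490 − 2.220 = 2.270
Fold change = 2^(−2.270) = 0.2073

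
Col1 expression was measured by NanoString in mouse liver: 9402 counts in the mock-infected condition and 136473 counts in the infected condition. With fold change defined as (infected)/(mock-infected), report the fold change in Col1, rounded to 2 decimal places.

14.52

Fold change = 136473 / 9402 = 14.515
Col1 is upregulated.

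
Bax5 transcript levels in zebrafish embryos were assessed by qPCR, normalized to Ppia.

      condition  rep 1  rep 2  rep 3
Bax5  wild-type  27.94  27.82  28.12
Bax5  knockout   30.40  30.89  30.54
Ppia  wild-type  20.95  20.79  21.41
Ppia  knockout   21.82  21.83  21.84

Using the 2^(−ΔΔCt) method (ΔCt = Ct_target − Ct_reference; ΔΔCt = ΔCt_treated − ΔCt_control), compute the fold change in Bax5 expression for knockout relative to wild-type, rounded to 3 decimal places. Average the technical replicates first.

Mean Ct: Bax5 wild-type 27.960; Bax5 knockout 30.610; Ppia wild-type 21.050; Ppia knockout 21.830
ΔCt(wild-type) = 27.960 − 21.050 = 6.910
ΔCt(knockout) = 30.610 − 21.830 = 8.780
ΔΔCt = 8.780 − 6.910 = 1.870
Fold change = 2^(−1.870) = 0.2736

0.274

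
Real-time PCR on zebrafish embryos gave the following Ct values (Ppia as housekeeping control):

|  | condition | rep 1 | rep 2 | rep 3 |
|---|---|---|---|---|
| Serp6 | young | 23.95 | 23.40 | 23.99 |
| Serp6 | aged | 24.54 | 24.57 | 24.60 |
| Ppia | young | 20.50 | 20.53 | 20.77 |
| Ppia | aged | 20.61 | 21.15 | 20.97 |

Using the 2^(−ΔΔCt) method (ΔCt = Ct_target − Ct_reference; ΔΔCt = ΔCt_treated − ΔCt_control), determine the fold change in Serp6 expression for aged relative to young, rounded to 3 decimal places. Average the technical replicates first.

0.717

Mean Ct: Serp6 young 23.780; Serp6 aged 24.570; Ppia young 20.600; Ppia aged 20.910
ΔCt(young) = 23.780 − 20.600 = 3.180
ΔCt(aged) = 24.570 − 20.910 = 3.660
ΔΔCt = 3.660 − 3.180 = 0.480
Fold change = 2^(−0.480) = 0.7170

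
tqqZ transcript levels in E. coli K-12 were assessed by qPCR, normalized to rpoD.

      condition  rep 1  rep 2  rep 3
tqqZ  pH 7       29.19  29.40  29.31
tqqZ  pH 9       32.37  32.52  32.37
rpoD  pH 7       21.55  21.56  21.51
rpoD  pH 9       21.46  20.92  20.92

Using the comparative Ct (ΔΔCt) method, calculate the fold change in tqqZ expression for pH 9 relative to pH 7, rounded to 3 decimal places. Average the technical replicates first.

Mean Ct: tqqZ pH 7 29.300; tqqZ pH 9 32.420; rpoD pH 7 21.540; rpoD pH 9 21.100
ΔCt(pH 7) = 29.300 − 21.540 = 7.760
ΔCt(pH 9) = 32.420 − 21.100 = 11.320
ΔΔCt = 11.320 − 7.760 = 3.560
Fold change = 2^(−3.560) = 0.0848

0.085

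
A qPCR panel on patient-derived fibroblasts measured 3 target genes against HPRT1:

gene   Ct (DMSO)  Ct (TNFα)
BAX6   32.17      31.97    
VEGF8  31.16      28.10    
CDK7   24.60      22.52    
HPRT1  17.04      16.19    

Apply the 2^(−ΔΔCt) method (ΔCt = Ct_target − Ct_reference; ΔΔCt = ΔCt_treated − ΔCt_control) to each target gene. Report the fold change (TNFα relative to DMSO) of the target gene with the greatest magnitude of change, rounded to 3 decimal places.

BAX6: ΔΔCt = (31.97−16.19) − (32.17−17.04) = 15.78 − 15.13 = 0.65; fold change = 2^-0.65 = 0.637
VEGF8: ΔΔCt = (28.10−16.19) − (31.16−17.04) = 11.91 − 14.12 = -2.21; fold change = 2^2.21 = 4.627
CDK7: ΔΔCt = (22.52−16.19) − (24.60−17.04) = 6.33 − 7.56 = -1.23; fold change = 2^1.23 = 2.346
VEGF8 has the largest |ΔΔCt| = 2.21.

4.627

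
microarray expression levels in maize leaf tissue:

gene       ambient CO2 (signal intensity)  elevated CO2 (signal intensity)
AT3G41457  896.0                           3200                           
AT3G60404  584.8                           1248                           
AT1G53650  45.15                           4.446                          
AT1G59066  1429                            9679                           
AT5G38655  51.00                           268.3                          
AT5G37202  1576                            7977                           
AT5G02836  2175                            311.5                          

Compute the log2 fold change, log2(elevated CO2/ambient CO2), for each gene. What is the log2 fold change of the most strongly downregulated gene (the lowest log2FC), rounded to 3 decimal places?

log2(3200/896.0) = 1.837  (AT3G41457)
log2(1248/584.8) = 1.094  (AT3G60404)
log2(4.446/45.15) = -3.344  (AT1G53650)
log2(9679/1429) = 2.760  (AT1G59066)
log2(268.3/51.00) = 2.395  (AT5G38655)
log2(7977/1576) = 2.340  (AT5G37202)
log2(311.5/2175) = -2.804  (AT5G02836)
AT1G53650 is most strongly downregulated.

-3.344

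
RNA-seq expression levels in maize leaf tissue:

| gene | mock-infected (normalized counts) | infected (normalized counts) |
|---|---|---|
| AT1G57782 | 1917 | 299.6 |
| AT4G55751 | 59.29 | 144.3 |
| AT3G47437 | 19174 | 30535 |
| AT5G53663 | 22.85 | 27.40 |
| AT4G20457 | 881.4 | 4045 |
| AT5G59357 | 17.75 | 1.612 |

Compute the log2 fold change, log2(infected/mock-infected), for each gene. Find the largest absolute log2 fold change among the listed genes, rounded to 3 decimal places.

log2(299.6/1917) = -2.678  (AT1G57782)
log2(144.3/59.29) = 1.283  (AT4G55751)
log2(30535/19174) = 0.671  (AT3G47437)
log2(27.40/22.85) = 0.262  (AT5G53663)
log2(4045/881.4) = 2.198  (AT4G20457)
log2(1.612/17.75) = -3.461  (AT5G59357)
The largest magnitude belongs to AT5G59357.

3.461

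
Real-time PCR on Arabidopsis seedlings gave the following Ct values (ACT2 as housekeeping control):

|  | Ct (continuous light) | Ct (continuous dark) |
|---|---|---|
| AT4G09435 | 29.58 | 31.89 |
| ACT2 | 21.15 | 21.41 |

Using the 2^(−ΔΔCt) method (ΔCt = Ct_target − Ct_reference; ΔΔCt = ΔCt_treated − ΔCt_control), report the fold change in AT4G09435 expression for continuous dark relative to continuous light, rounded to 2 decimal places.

ΔCt(continuous light) = 29.580 − 21.150 = 8.430
ΔCt(continuous dark) = 31.890 − 21.410 = 10.480
ΔΔCt = 10.480 − 8.430 = 2.050
Fold change = 2^(−2.050) = 0.241

0.24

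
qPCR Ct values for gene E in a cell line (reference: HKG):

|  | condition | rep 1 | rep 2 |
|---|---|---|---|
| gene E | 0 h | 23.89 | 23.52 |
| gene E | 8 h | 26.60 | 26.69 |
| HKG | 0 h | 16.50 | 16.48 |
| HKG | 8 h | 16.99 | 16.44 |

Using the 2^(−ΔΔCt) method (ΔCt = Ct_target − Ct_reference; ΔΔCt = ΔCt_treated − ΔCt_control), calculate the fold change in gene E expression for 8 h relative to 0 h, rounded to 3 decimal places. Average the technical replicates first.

0.152

Mean Ct: gene E 0 h 23.705; gene E 8 h 26.645; HKG 0 h 16.490; HKG 8 h 16.715
ΔCt(0 h) = 23.705 − 16.490 = 7.215
ΔCt(8 h) = 26.645 − 16.715 = 9.930
ΔΔCt = 9.930 − 7.215 = 2.715
Fold change = 2^(−2.715) = 0.1523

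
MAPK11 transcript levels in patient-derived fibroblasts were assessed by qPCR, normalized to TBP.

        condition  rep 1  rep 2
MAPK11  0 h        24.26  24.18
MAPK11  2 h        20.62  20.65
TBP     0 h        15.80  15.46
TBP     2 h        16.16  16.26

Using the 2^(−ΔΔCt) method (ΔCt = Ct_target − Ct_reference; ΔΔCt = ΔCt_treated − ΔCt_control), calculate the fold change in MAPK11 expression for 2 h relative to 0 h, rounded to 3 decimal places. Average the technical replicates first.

Mean Ct: MAPK11 0 h 24.220; MAPK11 2 h 20.635; TBP 0 h 15.630; TBP 2 h 16.210
ΔCt(0 h) = 24.220 − 15.630 = 8.590
ΔCt(2 h) = 20.635 − 16.210 = 4.425
ΔΔCt = 4.425 − 8.590 = -4.165
Fold change = 2^(−(-4.165)) = 2^4.165 = 17.9387

17.939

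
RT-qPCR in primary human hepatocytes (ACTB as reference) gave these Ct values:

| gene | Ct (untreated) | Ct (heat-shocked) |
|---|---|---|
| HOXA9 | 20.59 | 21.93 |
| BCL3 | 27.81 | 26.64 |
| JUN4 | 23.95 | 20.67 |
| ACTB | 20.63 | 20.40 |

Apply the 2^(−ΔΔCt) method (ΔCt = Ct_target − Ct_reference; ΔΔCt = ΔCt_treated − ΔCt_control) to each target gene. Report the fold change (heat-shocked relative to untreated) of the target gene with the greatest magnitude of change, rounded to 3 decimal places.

8.282

HOXA9: ΔΔCt = (21.93−20.40) − (20.59−20.63) = 1.53 − (-0.04) = 1.57; fold change = 2^-1.57 = 0.337
BCL3: ΔΔCt = (26.64−20.40) − (27.81−20.63) = 6.24 − 7.18 = -0.94; fold change = 2^0.94 = 1.919
JUN4: ΔΔCt = (20.67−20.40) − (23.95−20.63) = 0.27 − 3.32 = -3.05; fold change = 2^3.05 = 8.282
JUN4 has the largest |ΔΔCt| = 3.05.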